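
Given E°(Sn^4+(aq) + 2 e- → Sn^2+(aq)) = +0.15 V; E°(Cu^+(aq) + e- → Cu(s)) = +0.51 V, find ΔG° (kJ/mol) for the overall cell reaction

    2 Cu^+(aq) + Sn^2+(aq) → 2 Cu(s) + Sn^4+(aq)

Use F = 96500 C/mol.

In the reaction as written Cu^+(aq) is reduced, so the Cu⁺/Cu couple is the cathode and Sn⁴⁺/Sn²⁺ is the anode.
E°cell = +0.51 − (+0.15) = +0.36 V; balancing electrons gives n = 2.
ΔG° = −nFE°cell = −(2)(96500)(+0.36) J/mol = −69.5 kJ/mol.

−69.5 kJ/mol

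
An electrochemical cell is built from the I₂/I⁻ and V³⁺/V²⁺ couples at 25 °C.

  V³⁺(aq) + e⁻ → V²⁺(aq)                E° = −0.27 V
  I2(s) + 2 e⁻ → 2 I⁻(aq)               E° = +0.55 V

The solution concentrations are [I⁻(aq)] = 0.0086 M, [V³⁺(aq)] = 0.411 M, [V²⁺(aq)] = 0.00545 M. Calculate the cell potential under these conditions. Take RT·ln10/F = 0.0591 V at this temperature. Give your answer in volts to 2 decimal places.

I₂/I⁻ is reduced (cathode, E° = +0.55 V) and V³⁺/V²⁺ is oxidized (anode).
The standard potential is +0.55 − (−0.27) = +0.82 V and the balanced reaction transfers n = 2 electrons.
For the overall reaction I2(s) + 2 V²⁺(aq) → 2 I⁻(aq) + 2 V³⁺(aq), Q = ([I⁻(aq)]^2·[V³⁺(aq)]^2) / [V²⁺(aq)]^2 = 0.421, giving log Q = −0.376.
By the Nernst equation, E = +0.82 − (0.0591/2)·(−0.376) = +0.83 V.

+0.83 V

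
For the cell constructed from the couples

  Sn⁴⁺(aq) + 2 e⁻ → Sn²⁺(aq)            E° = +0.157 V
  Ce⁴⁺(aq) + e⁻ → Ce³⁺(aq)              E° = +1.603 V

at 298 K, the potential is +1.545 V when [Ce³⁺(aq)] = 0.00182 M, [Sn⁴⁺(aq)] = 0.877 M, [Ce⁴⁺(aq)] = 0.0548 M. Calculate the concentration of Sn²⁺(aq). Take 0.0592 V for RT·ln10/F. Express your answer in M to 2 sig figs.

2.1 M

The Ce⁴⁺/Ce³⁺ couple has the larger reduction potential, so it is the cathode: E°cell = +1.603 − (+0.157) = +1.446 V and n = 2.
From the Nernst equation, log Q = n(E° − E)/0.0592 = 2·(+1.446 − (+1.545))/0.0592 = −3.345.
Balancing electrons gives 2 Ce⁴⁺(aq) + Sn²⁺(aq) → 2 Ce³⁺(aq) + Sn⁴⁺(aq); thus Q = ([Ce³⁺(aq)]^2·[Sn⁴⁺(aq)]) / ([Ce⁴⁺(aq)]^2·[Sn²⁺(aq)]).
Substituting the known concentrations and solving, log [Sn²⁺(aq)] = 0.331 and [Sn²⁺(aq)] = 2.1 M.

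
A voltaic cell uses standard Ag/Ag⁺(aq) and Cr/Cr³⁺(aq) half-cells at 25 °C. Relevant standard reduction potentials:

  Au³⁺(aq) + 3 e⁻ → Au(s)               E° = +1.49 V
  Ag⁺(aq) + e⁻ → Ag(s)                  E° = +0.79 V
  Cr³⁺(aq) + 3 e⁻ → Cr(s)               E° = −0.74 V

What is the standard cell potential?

+1.53 V

Of the two couples in this cell, the one with the more positive reduction potential is reduced at the cathode: here that is Ag⁺/Ag (+0.79 V); Cr³⁺/Cr (−0.74 V) is the anode.
E°cell = E°(cathode) − E°(anode) = +0.79 − (−0.74) = +1.53 V.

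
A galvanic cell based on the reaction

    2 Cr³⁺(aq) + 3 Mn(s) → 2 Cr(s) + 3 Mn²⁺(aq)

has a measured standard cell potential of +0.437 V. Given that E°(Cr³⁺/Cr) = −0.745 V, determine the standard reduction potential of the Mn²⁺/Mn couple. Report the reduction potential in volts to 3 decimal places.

In the reaction as written the Cr³⁺/Cr couple is reduced (cathode) and Mn²⁺/Mn is oxidized (anode), so E°cell = E°(Cr³⁺/Cr) − E°(Mn²⁺/Mn).
E°(Mn²⁺/Mn) = E°(cathode) − E°cell = −0.745 − (+0.437) = −1.182 V.

−1.182 V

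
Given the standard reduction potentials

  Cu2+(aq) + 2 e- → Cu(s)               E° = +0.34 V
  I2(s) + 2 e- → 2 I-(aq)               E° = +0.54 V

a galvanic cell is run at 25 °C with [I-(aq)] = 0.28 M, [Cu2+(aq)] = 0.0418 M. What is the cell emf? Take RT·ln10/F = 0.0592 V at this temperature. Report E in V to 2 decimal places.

+0.27 V

The I₂/I⁻ couple has the more positive E°, so it is the cathode; Cu²⁺/Cu is the anode.
The standard potential is +0.54 − (+0.34) = +0.20 V and the balanced reaction transfers n = 2 electrons.
The balanced reaction is I2(s) + Cu(s) → 2 I-(aq) + Cu2+(aq), so Q = [I-(aq)]^2·[Cu2+(aq)] = 0.00328 and log Q = −2.485.
E = E° − (0.0592/n)·log Q = +0.20 − (0.0592/2)(−2.485) = +0.27 V.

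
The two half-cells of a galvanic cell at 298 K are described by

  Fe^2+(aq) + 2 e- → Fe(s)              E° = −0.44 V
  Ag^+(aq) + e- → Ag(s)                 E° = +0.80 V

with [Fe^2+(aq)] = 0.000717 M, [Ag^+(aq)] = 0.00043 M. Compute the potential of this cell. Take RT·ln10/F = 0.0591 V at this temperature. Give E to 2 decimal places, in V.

Ag⁺/Ag is reduced (cathode, E° = +0.80 V) and Fe²⁺/Fe is oxidized (anode).
The standard potential is +0.80 − (−0.44) = +1.24 V and the balanced reaction transfers n = 2 electrons.
For the overall reaction 2 Ag^+(aq) + Fe(s) → 2 Ag(s) + Fe^2+(aq), Q = [Fe^2+(aq)] / [Ag^+(aq)]^2 = 3.88×10^3, giving log Q = 3.589.
By the Nernst equation, E = +1.24 − (0.0591/2)·(3.589) = +1.13 V.

+1.13 V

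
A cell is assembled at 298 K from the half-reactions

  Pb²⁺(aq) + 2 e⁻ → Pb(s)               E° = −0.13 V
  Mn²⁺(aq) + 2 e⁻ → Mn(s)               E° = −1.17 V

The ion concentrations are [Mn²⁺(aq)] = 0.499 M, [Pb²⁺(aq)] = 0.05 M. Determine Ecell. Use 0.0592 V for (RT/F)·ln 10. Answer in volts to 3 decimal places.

+1.010 V

The Pb²⁺/Pb couple has the more positive E°, so it is the cathode; Mn²⁺/Mn is the anode.
E°cell = −0.13 − (−1.17) = +1.04 V, with n = 2 electrons transferred.
For the overall reaction Pb²⁺(aq) + Mn(s) → Pb(s) + Mn²⁺(aq), Q = [Mn²⁺(aq)] / [Pb²⁺(aq)] = 9.98, giving log Q = 0.999.
Applying E = E° − (RT ln10/nF)·log Q gives +1.04 − (0.0592/2)(0.999) = +1.010 V.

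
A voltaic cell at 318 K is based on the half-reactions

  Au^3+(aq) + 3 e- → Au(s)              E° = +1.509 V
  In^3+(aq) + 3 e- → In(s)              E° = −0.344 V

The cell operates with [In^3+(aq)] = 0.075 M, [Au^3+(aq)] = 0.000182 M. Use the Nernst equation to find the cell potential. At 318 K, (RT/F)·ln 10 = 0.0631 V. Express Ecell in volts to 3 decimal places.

+1.798 V

The Au³⁺/Au couple has the more positive E°, so it is the cathode; In³⁺/In is the anode.
The standard potential is +1.509 − (−0.344) = +1.853 V and the balanced reaction transfers n = 3 electrons.
The balanced reaction is Au^3+(aq) + In(s) → Au(s) + In^3+(aq), so Q = [In^3+(aq)] / [Au^3+(aq)] = 412 and log Q = 2.615.
Applying E = E° − (RT ln10/nF)·log Q gives +1.853 − (0.0631/3)(2.615) = +1.798 V.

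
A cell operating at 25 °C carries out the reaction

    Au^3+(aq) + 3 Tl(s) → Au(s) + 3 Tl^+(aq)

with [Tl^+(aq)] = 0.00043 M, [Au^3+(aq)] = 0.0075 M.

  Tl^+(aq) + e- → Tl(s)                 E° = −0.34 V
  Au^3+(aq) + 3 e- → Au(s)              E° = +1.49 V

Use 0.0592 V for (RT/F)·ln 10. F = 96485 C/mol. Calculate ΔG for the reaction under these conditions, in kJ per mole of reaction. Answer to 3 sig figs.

−575 kJ/mol

With Au³⁺/Au reduced at the cathode, E°cell = +1.49 − (−0.34) = +1.83 V and n = 3.
Here Q = [Tl^+(aq)]^3 / [Au^3+(aq)] = 1.06×10^−8 (log Q = −7.975), giving E = +1.83 − (0.0592/3)·(−7.975) = +1.9874 V.
Then ΔG = −nFE = −3 × 96485 × +1.9874 J/mol = −575 kJ/mol.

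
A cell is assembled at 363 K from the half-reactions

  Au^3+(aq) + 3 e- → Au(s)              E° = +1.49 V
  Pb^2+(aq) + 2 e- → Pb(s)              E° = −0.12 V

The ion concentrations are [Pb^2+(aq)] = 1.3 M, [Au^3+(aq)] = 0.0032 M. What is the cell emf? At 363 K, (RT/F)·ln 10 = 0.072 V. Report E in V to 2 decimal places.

The Au³⁺/Au couple has the more positive E°, so it is the cathode; Pb²⁺/Pb is the anode.
E°cell = E°cat − E°an = +1.49 − (−0.12) = +1.61 V; n = 6.
Balancing gives 2 Au^3+(aq) + 3 Pb(s) → 2 Au(s) + 3 Pb^2+(aq); hence Q = [Pb^2+(aq)]^3 / [Au^3+(aq)]^2 = 2.15×10^5 (log Q = 5.332).
By the Nernst equation, E = +1.61 − (0.072/6)·(5.332) = +1.55 V.

+1.55 V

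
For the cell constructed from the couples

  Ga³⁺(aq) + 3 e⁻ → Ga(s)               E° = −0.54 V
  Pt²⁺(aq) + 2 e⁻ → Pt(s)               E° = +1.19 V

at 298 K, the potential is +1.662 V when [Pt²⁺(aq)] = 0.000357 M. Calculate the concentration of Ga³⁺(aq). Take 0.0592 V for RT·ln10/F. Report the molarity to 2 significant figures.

0.019 M

The Pt²⁺/Pt couple has the larger reduction potential, so it is the cathode: E°cell = +1.19 − (−0.54) = +1.73 V and n = 6.
Since E = E° − (0.0592/n)·log Q, log Q = n(E° − E)/0.0592 = 6.892.
The balanced reaction is 3 Pt²⁺(aq) + 2 Ga(s) → 3 Pt(s) + 2 Ga³⁺(aq), so Q = [Ga³⁺(aq)]^2 / [Pt²⁺(aq)]^3.
Solving for the unknown gives log [Ga³⁺(aq)] = −1.725, so [Ga³⁺(aq)] ≈ 0.019 M.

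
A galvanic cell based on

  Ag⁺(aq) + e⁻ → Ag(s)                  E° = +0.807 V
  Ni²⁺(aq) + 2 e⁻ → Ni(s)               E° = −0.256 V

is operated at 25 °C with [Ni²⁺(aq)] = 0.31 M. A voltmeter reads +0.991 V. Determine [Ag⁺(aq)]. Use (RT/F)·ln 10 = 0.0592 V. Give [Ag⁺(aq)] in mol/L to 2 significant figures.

The Ag⁺/Ag couple has the larger reduction potential, so it is the cathode: E°cell = +0.807 − (−0.256) = +1.063 V and n = 2.
Rearranging E = E° − (0.0592/n)·log Q gives log Q = 2(+1.063 − (+0.991))/0.0592 = 2.432.
The balanced reaction is 2 Ag⁺(aq) + Ni(s) → 2 Ag(s) + Ni²⁺(aq), so Q = [Ni²⁺(aq)] / [Ag⁺(aq)]^2.
Solving for the unknown gives log [Ag⁺(aq)] = −1.470, so [Ag⁺(aq)] ≈ 0.034 M.

0.034 M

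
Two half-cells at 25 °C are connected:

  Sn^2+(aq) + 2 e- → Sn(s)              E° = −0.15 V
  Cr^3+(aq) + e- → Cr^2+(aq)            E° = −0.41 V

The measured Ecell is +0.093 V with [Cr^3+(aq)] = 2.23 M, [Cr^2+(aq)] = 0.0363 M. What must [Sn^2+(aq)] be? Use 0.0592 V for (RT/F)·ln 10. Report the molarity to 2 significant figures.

0.0086 M

The Sn²⁺/Sn couple has the larger reduction potential, so it is the cathode: E°cell = −0.15 − (−0.41) = +0.26 V and n = 2.
Since E = E° − (0.0592/n)·log Q, log Q = n(E° − E)/0.0592 = 5.642.
Balancing electrons gives Sn^2+(aq) + 2 Cr^2+(aq) → Sn(s) + 2 Cr^3+(aq); thus Q = [Cr^3+(aq)]^2 / ([Sn^2+(aq)]·[Cr^2+(aq)]^2).
Substituting the known concentrations and solving, log [Sn^2+(aq)] = −2.065 and [Sn^2+(aq)] = 0.0086 M.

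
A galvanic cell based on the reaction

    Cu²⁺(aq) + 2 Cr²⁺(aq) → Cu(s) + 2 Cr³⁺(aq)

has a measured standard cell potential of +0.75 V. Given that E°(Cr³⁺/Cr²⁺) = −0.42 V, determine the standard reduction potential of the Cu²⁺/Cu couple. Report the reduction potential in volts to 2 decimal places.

+0.33 V

In the reaction as written the Cu²⁺/Cu couple is reduced (cathode) and Cr³⁺/Cr²⁺ is oxidized (anode), so E°cell = E°(Cu²⁺/Cu) − E°(Cr³⁺/Cr²⁺).
E°(Cu²⁺/Cu) = E°cell + E°(anode) = +0.75 + (−0.42) = +0.33 V.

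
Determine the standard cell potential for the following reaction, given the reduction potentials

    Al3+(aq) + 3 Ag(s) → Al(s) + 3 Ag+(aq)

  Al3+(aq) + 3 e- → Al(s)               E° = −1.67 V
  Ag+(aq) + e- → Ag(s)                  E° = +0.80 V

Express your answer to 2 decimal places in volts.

Al3+(aq) gains electrons, so the Al³⁺/Al couple is the cathode; the Ag⁺/Ag couple is the anode.
E°cell = E°(cathode) − E°(anode) = −1.67 − (+0.80) = −2.47 V.
The negative E°cell means the reaction is non-spontaneous in the direction written.

−2.47 V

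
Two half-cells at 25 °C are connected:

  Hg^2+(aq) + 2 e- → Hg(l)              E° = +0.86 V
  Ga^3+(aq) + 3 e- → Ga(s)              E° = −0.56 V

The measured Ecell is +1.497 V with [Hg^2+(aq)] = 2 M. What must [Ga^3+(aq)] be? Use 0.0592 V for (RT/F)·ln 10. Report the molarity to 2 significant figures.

The Hg²⁺/Hg couple has the larger reduction potential, so it is the cathode: E°cell = +0.86 − (−0.56) = +1.42 V and n = 6.
Since E = E° − (0.0592/n)·log Q, log Q = n(E° − E)/0.0592 = −7.804.
The balanced reaction is 3 Hg^2+(aq) + 2 Ga(s) → 3 Hg(l) + 2 Ga^3+(aq), so Q = [Ga^3+(aq)]^2 / [Hg^2+(aq)]^3.
Isolating [Ga^3+(aq)] in Q = 10^{−7.804} yields log [Ga^3+(aq)] = −3.450, i.e. 0.00035 M.

0.00035 M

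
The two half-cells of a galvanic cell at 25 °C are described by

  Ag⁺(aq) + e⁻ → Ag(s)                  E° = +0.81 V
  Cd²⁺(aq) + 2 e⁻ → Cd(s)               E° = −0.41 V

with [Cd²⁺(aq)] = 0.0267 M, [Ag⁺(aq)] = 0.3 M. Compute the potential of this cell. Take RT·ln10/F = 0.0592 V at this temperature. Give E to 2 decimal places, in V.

Since E°(Ag⁺/Ag) > E°(Cd²⁺/Cd), Ag⁺/Ag serves as the cathode.
E°cell = +0.81 − (−0.41) = +1.22 V, with n = 2 electrons transferred.
Balancing gives 2 Ag⁺(aq) + Cd(s) → 2 Ag(s) + Cd²⁺(aq); hence Q = [Cd²⁺(aq)] / [Ag⁺(aq)]^2 = 0.297 (log Q = −0.528).
By the Nernst equation, E = +1.22 − (0.0592/2)·(−0.528) = +1.24 V.

+1.24 V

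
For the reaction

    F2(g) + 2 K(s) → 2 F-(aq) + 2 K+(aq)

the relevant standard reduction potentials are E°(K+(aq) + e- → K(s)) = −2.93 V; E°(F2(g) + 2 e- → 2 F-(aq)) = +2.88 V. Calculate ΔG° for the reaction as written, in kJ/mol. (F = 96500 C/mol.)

In the reaction as written F2(g) is reduced, so the F₂/F⁻ couple is the cathode and K⁺/K is the anode.
E°cell = +2.88 − (−2.93) = +5.81 V; balancing electrons gives n = 2.
ΔG° = −nFE°cell = −(2)(96500)(+5.81) J/mol = −1121 kJ/mol.

−1121 kJ/mol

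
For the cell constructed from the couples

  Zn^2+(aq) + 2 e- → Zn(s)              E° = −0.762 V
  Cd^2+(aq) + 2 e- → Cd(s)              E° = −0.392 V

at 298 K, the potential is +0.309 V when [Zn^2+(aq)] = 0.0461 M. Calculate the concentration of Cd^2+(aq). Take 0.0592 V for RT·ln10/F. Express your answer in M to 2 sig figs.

Cd²⁺/Cd is the cathode (higher E°); E°cell = −0.392 − (−0.762) = +0.370 V with n = 2.
Since E = E° − (0.0592/n)·log Q, log Q = n(E° − E)/0.0592 = 2.061.
For Cd^2+(aq) + Zn(s) → Cd(s) + Zn^2+(aq), the reaction quotient is Q = [Zn^2+(aq)] / [Cd^2+(aq)].
Substituting the known concentrations and solving, log [Cd^2+(aq)] = −3.397 and [Cd^2+(aq)] = 0.00040 M.

0.00040 M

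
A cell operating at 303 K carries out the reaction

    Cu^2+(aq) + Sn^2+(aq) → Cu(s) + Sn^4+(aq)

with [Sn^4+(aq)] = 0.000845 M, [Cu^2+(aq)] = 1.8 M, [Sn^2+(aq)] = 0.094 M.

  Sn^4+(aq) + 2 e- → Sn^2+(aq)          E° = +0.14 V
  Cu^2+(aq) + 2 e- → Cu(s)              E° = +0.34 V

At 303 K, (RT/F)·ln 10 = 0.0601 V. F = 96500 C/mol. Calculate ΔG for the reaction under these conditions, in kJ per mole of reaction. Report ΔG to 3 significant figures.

−52.0 kJ/mol

With Cu²⁺/Cu reduced at the cathode, E°cell = +0.34 − (+0.14) = +0.20 V and n = 2.
Here Q = [Sn^4+(aq)] / ([Cu^2+(aq)]·[Sn^2+(aq)]) = 0.00499 (log Q = −2.302), giving E = +0.20 − (0.0601/2)·(−2.302) = +0.2692 V.
Finally ΔG = −nFE = −(2)(96500 C/mol)(+0.2692 V) = −52.0 kJ/mol.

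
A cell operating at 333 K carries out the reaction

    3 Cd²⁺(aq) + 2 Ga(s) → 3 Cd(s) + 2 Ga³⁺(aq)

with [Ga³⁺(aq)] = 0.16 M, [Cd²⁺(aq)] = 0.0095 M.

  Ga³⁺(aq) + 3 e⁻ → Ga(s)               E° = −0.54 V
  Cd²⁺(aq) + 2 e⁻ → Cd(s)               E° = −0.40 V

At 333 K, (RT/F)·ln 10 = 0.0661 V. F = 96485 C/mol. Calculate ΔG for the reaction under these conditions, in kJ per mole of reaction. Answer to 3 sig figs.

The standard cell potential is −0.40 − (−0.54) = +0.14 V, with n = 6 electrons in the balanced equation.
The reaction quotient is [Ga³⁺(aq)]^2 / [Cd²⁺(aq)]^3 = 2.99×10^4; by Nernst, E = +0.14 − (0.0661/6)(4.475) = +0.0907 V.
ΔG = −nFE = −(6)(96485)(+0.0907) J/mol = −52.5 kJ/mol.

−52.5 kJ/mol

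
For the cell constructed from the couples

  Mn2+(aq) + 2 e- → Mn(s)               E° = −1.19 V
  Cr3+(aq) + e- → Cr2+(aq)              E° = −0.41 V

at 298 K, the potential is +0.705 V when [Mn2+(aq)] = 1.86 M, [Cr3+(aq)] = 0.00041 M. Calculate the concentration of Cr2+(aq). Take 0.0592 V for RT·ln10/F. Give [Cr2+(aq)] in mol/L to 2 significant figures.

0.0056 M

Cr³⁺/Cr²⁺ is the cathode (higher E°); E°cell = −0.41 − (−1.19) = +0.78 V with n = 2.
Since E = E° − (0.0592/n)·log Q, log Q = n(E° − E)/0.0592 = 2.534.
For 2 Cr3+(aq) + Mn(s) → 2 Cr2+(aq) + Mn2+(aq), the reaction quotient is Q = ([Cr2+(aq)]^2·[Mn2+(aq)]) / [Cr3+(aq)]^2.
Substituting the known concentrations and solving, log [Cr2+(aq)] = −2.255 and [Cr2+(aq)] = 0.0056 M.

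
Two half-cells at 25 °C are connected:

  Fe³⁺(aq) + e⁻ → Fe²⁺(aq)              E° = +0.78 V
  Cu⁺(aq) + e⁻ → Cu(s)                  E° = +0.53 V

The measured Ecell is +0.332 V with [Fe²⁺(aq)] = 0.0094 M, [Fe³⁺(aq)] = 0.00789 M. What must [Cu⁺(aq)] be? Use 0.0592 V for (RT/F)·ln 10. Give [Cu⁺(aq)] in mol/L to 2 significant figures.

With Fe³⁺/Fe²⁺ at the cathode and Cu⁺/Cu at the anode, E°cell = +0.78 − (+0.53) = +0.25 V (n = 1).
Since E = E° − (0.0592/n)·log Q, log Q = n(E° − E)/0.0592 = −1.385.
For Fe³⁺(aq) + Cu(s) → Fe²⁺(aq) + Cu⁺(aq), the reaction quotient is Q = ([Fe²⁺(aq)]·[Cu⁺(aq)]) / [Fe³⁺(aq)].
Isolating [Cu⁺(aq)] in Q = 10^{−1.385} yields log [Cu⁺(aq)] = −1.461, i.e. 0.035 M.

0.035 M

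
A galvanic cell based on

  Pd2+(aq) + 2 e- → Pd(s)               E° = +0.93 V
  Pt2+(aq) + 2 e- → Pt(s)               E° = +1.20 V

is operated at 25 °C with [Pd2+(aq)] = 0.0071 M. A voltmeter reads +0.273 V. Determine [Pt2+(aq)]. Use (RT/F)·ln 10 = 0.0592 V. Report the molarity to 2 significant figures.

With Pt²⁺/Pt at the cathode and Pd²⁺/Pd at the anode, E°cell = +1.20 − (+0.93) = +0.27 V (n = 2).
Rearranging E = E° − (0.0592/n)·log Q gives log Q = 2(+0.27 − (+0.273))/0.0592 = −0.101.
The balanced reaction is Pt2+(aq) + Pd(s) → Pt(s) + Pd2+(aq), so Q = [Pd2+(aq)] / [Pt2+(aq)].
Solving for the unknown gives log [Pt2+(aq)] = −2.048, so [Pt2+(aq)] ≈ 0.0090 M.

0.0090 M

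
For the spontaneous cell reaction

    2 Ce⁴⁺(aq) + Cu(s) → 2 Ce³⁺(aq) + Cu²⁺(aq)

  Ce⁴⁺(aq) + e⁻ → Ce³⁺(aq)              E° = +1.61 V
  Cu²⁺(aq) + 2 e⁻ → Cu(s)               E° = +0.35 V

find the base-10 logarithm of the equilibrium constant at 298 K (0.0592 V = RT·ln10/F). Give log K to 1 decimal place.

The Ce⁴⁺/Ce³⁺ couple is reduced (cathode); E°cell = +1.61 − (+0.35) = +1.26 V with n = 2.
At equilibrium E = 0, so log K = nE°cell / 0.0592 = (2)(+1.26) / 0.0592 = 42.6.

log K = 42.6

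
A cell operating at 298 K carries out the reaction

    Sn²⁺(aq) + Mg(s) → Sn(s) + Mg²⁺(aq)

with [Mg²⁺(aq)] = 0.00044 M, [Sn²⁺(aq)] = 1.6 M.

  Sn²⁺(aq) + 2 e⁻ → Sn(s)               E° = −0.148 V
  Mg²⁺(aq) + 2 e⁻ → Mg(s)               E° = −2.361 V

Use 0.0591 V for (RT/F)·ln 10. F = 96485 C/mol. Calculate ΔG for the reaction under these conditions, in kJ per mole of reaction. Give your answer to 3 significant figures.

−447 kJ/mol

The standard cell potential is −0.148 − (−2.361) = +2.213 V, with n = 2 electrons in the balanced equation.
Q = [Mg²⁺(aq)] / [Sn²⁺(aq)] = 0.000275, so log Q = −3.561 and E = +2.213 − (0.0591/2)(−3.561) = +2.3182 V.
Finally ΔG = −nFE = −(2)(96485 C/mol)(+2.3182 V) = −447 kJ/mol.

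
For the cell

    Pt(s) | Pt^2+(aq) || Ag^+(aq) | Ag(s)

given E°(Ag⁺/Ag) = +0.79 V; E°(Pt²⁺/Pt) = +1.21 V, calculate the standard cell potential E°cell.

−0.42 V

By convention the left-hand electrode in cell notation is the anode (oxidation) and the right-hand electrode is the cathode (reduction).
E°cell = E°(right) − E°(left) = +0.79 − (+1.21) = −0.42 V.
The negative sign shows that, as written, the cell would require an external voltage to drive the reaction.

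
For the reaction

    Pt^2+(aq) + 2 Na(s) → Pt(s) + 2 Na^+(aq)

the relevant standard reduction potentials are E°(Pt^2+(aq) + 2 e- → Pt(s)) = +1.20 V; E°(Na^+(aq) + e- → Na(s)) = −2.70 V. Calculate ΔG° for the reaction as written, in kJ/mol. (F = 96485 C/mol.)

In the reaction as written Pt^2+(aq) is reduced, so the Pt²⁺/Pt couple is the cathode and Na⁺/Na is the anode.
E°cell = +1.20 − (−2.70) = +3.90 V; balancing electrons gives n = 2.
ΔG° = −nFE°cell = −(2)(96485)(+3.90) J/mol = −753 kJ/mol.

−753 kJ/mol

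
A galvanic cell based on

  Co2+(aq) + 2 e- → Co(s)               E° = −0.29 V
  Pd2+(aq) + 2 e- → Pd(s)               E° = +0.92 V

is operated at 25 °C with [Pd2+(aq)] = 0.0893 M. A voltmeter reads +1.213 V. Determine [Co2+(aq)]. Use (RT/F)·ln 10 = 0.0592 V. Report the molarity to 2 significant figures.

With Pd²⁺/Pd at the cathode and Co²⁺/Co at the anode, E°cell = +0.92 − (−0.29) = +1.21 V (n = 2).
Since E = E° − (0.0592/n)·log Q, log Q = n(E° − E)/0.0592 = −0.101.
For Pd2+(aq) + Co(s) → Pd(s) + Co2+(aq), the reaction quotient is Q = [Co2+(aq)] / [Pd2+(aq)].
Solving for the unknown gives log [Co2+(aq)] = −1.150, so [Co2+(aq)] ≈ 0.071 M.

0.071 M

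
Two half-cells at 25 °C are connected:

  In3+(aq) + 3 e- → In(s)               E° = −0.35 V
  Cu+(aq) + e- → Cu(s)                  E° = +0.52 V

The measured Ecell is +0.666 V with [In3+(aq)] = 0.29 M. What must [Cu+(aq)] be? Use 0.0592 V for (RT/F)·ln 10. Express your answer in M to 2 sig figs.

0.00024 M

Cu⁺/Cu is the cathode (higher E°); E°cell = +0.52 − (−0.35) = +0.87 V with n = 3.
Since E = E° − (0.0592/n)·log Q, log Q = n(E° − E)/0.0592 = 10.338.
Balancing electrons gives 3 Cu+(aq) + In(s) → 3 Cu(s) + In3+(aq); thus Q = [In3+(aq)] / [Cu+(aq)]^3.
Isolating [Cu+(aq)] in Q = 10^{10.338} yields log [Cu+(aq)] = −3.625, i.e. 0.00024 M.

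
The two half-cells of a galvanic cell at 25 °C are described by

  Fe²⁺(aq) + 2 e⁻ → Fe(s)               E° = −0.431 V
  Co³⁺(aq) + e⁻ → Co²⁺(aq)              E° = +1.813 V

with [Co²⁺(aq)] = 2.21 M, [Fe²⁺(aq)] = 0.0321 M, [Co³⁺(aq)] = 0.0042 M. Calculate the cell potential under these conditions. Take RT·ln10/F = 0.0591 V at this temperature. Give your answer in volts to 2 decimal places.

The Co³⁺/Co²⁺ couple has the more positive E°, so it is the cathode; Fe²⁺/Fe is the anode.
E°cell = +1.813 − (−0.431) = +2.244 V, with n = 2 electrons transferred.
The balanced reaction is 2 Co³⁺(aq) + Fe(s) → 2 Co²⁺(aq) + Fe²⁺(aq), so Q = ([Co²⁺(aq)]^2·[Fe²⁺(aq)]) / [Co³⁺(aq)]^2 = 8.89×10^3 and log Q = 3.949.
Applying E = E° − (RT ln10/nF)·log Q gives +2.244 − (0.0591/2)(3.949) = +2.13 V.

+2.13 V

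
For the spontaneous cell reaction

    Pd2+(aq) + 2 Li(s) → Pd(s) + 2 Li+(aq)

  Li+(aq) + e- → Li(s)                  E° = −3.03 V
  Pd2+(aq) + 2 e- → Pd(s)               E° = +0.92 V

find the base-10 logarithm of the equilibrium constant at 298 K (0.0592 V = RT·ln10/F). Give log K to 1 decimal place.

log K = 133.4

The Pd²⁺/Pd couple is reduced (cathode); E°cell = +0.92 − (−3.03) = +3.95 V with n = 2.
At equilibrium E = 0, so log K = nE°cell / 0.0592 = (2)(+3.95) / 0.0592 = 133.4.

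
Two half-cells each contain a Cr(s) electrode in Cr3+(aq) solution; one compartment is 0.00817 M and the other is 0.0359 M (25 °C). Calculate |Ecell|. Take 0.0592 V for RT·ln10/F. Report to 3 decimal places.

0.013 V

For a concentration cell E°cell = 0, since both electrodes use the same couple.
The compartment with the higher Cr3+(aq) concentration (0.0359 M) acts as the cathode; ions are reduced there and produced at the dilute (0.00817 M) anode.
With n = 3, Ecell = −(0.0592/3)·log([dilute]/[conc]) = −(0.0592/3)·log(0.00817/0.0359) = +0.013 V.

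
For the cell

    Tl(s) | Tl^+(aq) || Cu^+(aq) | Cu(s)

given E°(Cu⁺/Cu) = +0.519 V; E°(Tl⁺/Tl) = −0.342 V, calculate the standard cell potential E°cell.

By convention the left-hand electrode in cell notation is the anode (oxidation) and the right-hand electrode is the cathode (reduction).
E°cell = E°(right) − E°(left) = +0.519 − (−0.342) = +0.861 V.

+0.861 V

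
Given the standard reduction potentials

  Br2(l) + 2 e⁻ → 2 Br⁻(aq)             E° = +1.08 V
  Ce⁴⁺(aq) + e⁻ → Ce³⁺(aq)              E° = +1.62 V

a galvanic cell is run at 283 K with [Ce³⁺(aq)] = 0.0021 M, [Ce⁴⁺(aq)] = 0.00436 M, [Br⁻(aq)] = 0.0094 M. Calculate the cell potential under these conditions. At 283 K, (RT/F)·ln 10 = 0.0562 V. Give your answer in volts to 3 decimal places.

Since E°(Ce⁴⁺/Ce³⁺) > E°(Br₂/Br⁻), Ce⁴⁺/Ce³⁺ serves as the cathode.
The standard potential is +1.62 − (+1.08) = +0.54 V and the balanced reaction transfers n = 2 electrons.
Balancing gives 2 Ce⁴⁺(aq) + 2 Br⁻(aq) → 2 Ce³⁺(aq) + Br2(l); hence Q = [Ce³⁺(aq)]^2 / ([Ce⁴⁺(aq)]^2·[Br⁻(aq)]^2) = 2.63×10^3 (log Q = 3.419).
E = E° − (0.0562/n)·log Q = +0.54 − (0.0562/2)(3.419) = +0.444 V.

+0.444 V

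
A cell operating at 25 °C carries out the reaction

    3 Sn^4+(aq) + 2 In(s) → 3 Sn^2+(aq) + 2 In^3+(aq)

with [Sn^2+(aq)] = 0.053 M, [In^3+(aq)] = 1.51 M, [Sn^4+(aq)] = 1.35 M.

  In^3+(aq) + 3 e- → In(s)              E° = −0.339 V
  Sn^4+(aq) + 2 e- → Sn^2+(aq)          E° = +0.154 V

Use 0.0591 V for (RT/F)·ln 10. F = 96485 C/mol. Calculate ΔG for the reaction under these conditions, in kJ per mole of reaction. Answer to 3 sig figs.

The standard cell potential is +0.154 − (−0.339) = +0.493 V, with n = 6 electrons in the balanced equation.
The reaction quotient is ([Sn^2+(aq)]^3·[In^3+(aq)]^2) / [Sn^4+(aq)]^3 = 0.000138; by Nernst, E = +0.493 − (0.0591/6)(−3.860) = +0.5310 V.
Finally ΔG = −nFE = −(6)(96485 C/mol)(+0.5310 V) = −307 kJ/mol.

−307 kJ/mol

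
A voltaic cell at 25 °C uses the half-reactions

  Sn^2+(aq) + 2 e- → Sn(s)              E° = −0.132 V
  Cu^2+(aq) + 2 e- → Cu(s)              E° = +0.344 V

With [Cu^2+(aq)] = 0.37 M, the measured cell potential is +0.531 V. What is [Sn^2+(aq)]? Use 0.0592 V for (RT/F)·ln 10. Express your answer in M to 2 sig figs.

0.0051 M

Cu²⁺/Cu is the cathode (higher E°); E°cell = +0.344 − (−0.132) = +0.476 V with n = 2.
Since E = E° − (0.0592/n)·log Q, log Q = n(E° − E)/0.0592 = −1.858.
Balancing electrons gives Cu^2+(aq) + Sn(s) → Cu(s) + Sn^2+(aq); thus Q = [Sn^2+(aq)] / [Cu^2+(aq)].
Substituting the known concentrations and solving, log [Sn^2+(aq)] = −2.290 and [Sn^2+(aq)] = 0.0051 M.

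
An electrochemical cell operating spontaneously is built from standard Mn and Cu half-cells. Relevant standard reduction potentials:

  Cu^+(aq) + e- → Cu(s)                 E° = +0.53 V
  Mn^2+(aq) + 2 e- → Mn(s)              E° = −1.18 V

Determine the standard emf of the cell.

+1.71 V

Of the two couples in this cell, the one with the more positive reduction potential is reduced at the cathode: here that is Cu⁺/Cu (+0.53 V); Mn²⁺/Mn (−1.18 V) is the anode.
E°cell = E°(cathode) − E°(anode) = +0.53 − (−1.18) = +1.71 V.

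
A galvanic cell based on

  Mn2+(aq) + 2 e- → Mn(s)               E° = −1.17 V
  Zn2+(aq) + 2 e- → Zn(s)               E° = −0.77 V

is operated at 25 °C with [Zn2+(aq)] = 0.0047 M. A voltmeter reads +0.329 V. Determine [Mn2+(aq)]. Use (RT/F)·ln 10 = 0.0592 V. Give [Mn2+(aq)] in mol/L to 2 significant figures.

With Zn²⁺/Zn at the cathode and Mn²⁺/Mn at the anode, E°cell = −0.77 − (−1.17) = +0.40 V (n = 2).
Rearranging E = E° − (0.0592/n)·log Q gives log Q = 2(+0.40 − (+0.329))/0.0592 = 2.399.
For Zn2+(aq) + Mn(s) → Zn(s) + Mn2+(aq), the reaction quotient is Q = [Mn2+(aq)] / [Zn2+(aq)].
Solving for the unknown gives log [Mn2+(aq)] = 0.071, so [Mn2+(aq)] ≈ 1.2 M.

1.2 M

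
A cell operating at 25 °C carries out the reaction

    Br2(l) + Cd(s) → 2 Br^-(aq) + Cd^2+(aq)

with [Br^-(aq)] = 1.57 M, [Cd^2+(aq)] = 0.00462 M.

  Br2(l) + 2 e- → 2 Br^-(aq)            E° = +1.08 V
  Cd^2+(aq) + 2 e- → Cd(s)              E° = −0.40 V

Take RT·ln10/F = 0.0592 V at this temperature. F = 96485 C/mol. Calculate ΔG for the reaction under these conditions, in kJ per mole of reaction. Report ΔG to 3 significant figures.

−297 kJ/mol

E°cell = +1.08 − (−0.40) = +1.48 V; the balanced reaction transfers n = 2 electrons.
The reaction quotient is [Br^-(aq)]^2·[Cd^2+(aq)] = 0.0114; by Nernst, E = +1.48 − (0.0592/2)(−1.944) = +1.5375 V.
Then ΔG = −nFE = −2 × 96485 × +1.5375 J/mol = −297 kJ/mol.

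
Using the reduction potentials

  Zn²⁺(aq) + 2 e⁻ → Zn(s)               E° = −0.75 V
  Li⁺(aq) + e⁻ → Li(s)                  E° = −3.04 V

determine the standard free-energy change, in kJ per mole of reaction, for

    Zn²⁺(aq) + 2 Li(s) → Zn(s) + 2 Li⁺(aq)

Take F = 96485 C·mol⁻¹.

−442 kJ/mol

In the reaction as written Zn²⁺(aq) is reduced, so the Zn²⁺/Zn couple is the cathode and Li⁺/Li is the anode.
E°cell = −0.75 − (−3.04) = +2.29 V; balancing electrons gives n = 2.
ΔG° = −nFE°cell = −(2)(96485)(+2.29) J/mol = −442 kJ/mol.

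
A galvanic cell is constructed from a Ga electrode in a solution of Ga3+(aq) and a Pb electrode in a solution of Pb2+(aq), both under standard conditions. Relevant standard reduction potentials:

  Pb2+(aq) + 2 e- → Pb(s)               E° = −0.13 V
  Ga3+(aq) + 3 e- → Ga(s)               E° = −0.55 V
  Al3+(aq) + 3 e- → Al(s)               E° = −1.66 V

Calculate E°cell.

Of the two couples in this cell, the one with the more positive reduction potential is reduced at the cathode: here that is Pb²⁺/Pb (−0.13 V); Ga³⁺/Ga (−0.55 V) is the anode.
E°cell = E°(cathode) − E°(anode) = −0.13 − (−0.55) = +0.42 V.

+0.42 V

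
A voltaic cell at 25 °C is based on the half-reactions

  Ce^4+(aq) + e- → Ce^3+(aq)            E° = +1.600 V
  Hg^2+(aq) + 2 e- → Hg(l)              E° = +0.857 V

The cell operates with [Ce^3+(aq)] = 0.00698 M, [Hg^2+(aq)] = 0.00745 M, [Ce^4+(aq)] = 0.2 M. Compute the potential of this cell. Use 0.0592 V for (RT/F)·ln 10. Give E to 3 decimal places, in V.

Since E°(Ce⁴⁺/Ce³⁺) > E°(Hg²⁺/Hg), Ce⁴⁺/Ce³⁺ serves as the cathode.
E°cell = +1.600 − (+0.857) = +0.743 V, with n = 2 electrons transferred.
Balancing gives 2 Ce^4+(aq) + Hg(l) → 2 Ce^3+(aq) + Hg^2+(aq); hence Q = ([Ce^3+(aq)]^2·[Hg^2+(aq)]) / [Ce^4+(aq)]^2 = 9.07×10^−6 (log Q = −5.042).
Applying E = E° − (RT ln10/nF)·log Q gives +0.743 − (0.0592/2)(−5.042) = +0.892 V.

+0.892 V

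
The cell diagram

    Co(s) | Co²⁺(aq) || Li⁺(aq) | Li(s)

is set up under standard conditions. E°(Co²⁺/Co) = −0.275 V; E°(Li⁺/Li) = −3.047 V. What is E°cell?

By convention the left-hand electrode in cell notation is the anode (oxidation) and the right-hand electrode is the cathode (reduction).
E°cell = E°(right) − E°(left) = −3.047 − (−0.275) = −2.772 V.
The negative sign shows that, as written, the cell would require an external voltage to drive the reaction.

−2.772 V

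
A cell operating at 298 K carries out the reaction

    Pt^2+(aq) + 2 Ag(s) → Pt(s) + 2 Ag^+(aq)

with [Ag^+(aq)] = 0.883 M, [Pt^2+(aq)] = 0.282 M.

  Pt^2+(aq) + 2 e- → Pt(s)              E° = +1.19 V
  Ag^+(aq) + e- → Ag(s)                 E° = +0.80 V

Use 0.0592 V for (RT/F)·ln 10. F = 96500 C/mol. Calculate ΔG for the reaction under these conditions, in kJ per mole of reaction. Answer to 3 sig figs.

With Pt²⁺/Pt reduced at the cathode, E°cell = +1.19 − (+0.80) = +0.39 V and n = 2.
Here Q = [Ag^+(aq)]^2 / [Pt^2+(aq)] = 2.76 (log Q = 0.442), giving E = +0.39 − (0.0592/2)·(0.442) = +0.3769 V.
ΔG = −nFE = −(2)(96500)(+0.3769) J/mol = −72.7 kJ/mol.

−72.7 kJ/mol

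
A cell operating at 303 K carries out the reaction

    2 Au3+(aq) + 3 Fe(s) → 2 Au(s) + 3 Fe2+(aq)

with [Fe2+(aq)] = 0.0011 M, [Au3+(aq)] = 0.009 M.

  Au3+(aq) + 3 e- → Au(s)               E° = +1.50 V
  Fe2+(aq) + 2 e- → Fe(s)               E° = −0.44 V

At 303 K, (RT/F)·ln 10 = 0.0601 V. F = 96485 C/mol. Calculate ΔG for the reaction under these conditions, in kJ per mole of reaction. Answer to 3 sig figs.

−1150 kJ/mol

With Au³⁺/Au reduced at the cathode, E°cell = +1.50 − (−0.44) = +1.94 V and n = 6.
Q = [Fe2+(aq)]^3 / [Au3+(aq)]^2 = 1.64×10^−5, so log Q = −4.784 and E = +1.94 − (0.0601/6)(−4.784) = +1.9879 V.
Then ΔG = −nFE = −6 × 96485 × +1.9879 J/mol = −1150 kJ/mol.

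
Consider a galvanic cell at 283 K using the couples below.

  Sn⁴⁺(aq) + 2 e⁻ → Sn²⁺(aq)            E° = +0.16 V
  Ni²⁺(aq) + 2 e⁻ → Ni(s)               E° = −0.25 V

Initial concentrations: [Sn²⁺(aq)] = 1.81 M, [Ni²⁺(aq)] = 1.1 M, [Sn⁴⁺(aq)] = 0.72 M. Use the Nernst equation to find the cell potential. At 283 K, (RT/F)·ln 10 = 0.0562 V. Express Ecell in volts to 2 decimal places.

+0.40 V

The Sn⁴⁺/Sn²⁺ couple has the more positive E°, so it is the cathode; Ni²⁺/Ni is the anode.
The standard potential is +0.16 − (−0.25) = +0.41 V and the balanced reaction transfers n = 2 electrons.
For the overall reaction Sn⁴⁺(aq) + Ni(s) → Sn²⁺(aq) + Ni²⁺(aq), Q = ([Sn²⁺(aq)]·[Ni²⁺(aq)]) / [Sn⁴⁺(aq)] = 2.77, giving log Q = 0.442.
Applying E = E° − (RT ln10/nF)·log Q gives +0.41 − (0.0562/2)(0.442) = +0.40 V.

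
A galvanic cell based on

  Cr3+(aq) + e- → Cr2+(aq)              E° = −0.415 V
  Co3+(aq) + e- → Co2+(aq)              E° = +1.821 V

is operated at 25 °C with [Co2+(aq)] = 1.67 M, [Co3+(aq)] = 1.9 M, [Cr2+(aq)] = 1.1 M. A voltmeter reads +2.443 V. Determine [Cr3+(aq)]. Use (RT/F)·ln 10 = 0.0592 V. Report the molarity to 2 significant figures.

With Co³⁺/Co²⁺ at the cathode and Cr³⁺/Cr²⁺ at the anode, E°cell = +1.821 − (−0.415) = +2.236 V (n = 1).
Rearranging E = E° − (0.0592/n)·log Q gives log Q = 1(+2.236 − (+2.443))/0.0592 = −3.497.
Balancing electrons gives Co3+(aq) + Cr2+(aq) → Co2+(aq) + Cr3+(aq); thus Q = ([Co2+(aq)]·[Cr3+(aq)]) / ([Co3+(aq)]·[Cr2+(aq)]).
Solving for the unknown gives log [Cr3+(aq)] = −3.400, so [Cr3+(aq)] ≈ 0.00040 M.

0.00040 M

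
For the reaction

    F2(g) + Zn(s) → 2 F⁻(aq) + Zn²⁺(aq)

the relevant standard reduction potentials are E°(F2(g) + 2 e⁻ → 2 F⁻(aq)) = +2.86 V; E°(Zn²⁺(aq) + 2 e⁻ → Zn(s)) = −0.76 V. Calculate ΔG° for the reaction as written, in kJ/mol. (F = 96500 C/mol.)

In the reaction as written F2(g) is reduced, so the F₂/F⁻ couple is the cathode and Zn²⁺/Zn is the anode.
E°cell = +2.86 − (−0.76) = +3.62 V; balancing electrons gives n = 2.
ΔG° = −nFE°cell = −(2)(96500)(+3.62) J/mol = −699 kJ/mol.

−699 kJ/mol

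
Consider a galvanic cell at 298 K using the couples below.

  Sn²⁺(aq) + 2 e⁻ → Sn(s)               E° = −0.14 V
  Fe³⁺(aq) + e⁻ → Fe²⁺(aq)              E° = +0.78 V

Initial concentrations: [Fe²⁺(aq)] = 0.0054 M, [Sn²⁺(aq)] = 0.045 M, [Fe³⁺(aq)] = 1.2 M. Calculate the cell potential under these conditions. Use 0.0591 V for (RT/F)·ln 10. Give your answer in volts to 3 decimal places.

Fe³⁺/Fe²⁺ is reduced (cathode, E° = +0.78 V) and Sn²⁺/Sn is oxidized (anode).
E°cell = +0.78 − (−0.14) = +0.92 V, with n = 2 electrons transferred.
For the overall reaction 2 Fe³⁺(aq) + Sn(s) → 2 Fe²⁺(aq) + Sn²⁺(aq), Q = ([Fe²⁺(aq)]^2·[Sn²⁺(aq)]) / [Fe³⁺(aq)]^2 = 9.11×10^−7, giving log Q = −6.040.
Applying E = E° − (RT ln10/nF)·log Q gives +0.92 − (0.0591/2)(−6.040) = +1.098 V.

+1.098 V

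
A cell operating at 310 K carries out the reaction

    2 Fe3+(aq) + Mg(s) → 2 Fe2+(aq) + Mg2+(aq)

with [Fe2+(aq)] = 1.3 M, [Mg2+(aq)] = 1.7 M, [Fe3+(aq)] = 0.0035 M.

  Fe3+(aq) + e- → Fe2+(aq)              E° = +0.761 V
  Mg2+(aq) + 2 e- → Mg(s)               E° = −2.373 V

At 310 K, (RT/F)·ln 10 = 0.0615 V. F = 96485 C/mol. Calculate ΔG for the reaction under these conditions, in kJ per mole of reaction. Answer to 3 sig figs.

E°cell = +0.761 − (−2.373) = +3.134 V; the balanced reaction transfers n = 2 electrons.
Here Q = ([Fe2+(aq)]^2·[Mg2+(aq)]) / [Fe3+(aq)]^2 = 2.35×10^5 (log Q = 5.370), giving E = +3.134 − (0.0615/2)·(5.370) = +2.9689 V.
Then ΔG = −nFE = −2 × 96485 × +2.9689 J/mol = −573 kJ/mol.

−573 kJ/mol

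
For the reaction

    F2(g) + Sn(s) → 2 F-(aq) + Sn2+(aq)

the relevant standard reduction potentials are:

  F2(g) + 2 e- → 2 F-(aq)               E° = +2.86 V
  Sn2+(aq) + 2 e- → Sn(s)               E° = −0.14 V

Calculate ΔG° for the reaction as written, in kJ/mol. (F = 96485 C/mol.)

In the reaction as written F2(g) is reduced, so the F₂/F⁻ couple is the cathode and Sn²⁺/Sn is the anode.
E°cell = +2.86 − (−0.14) = +3.00 V; balancing electrons gives n = 2.
ΔG° = −nFE°cell = −(2)(96485)(+3.00) J/mol = −579 kJ/mol.

−579 kJ/mol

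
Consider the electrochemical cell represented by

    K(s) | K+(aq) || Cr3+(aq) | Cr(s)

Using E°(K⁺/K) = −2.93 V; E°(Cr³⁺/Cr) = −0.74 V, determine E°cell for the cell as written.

+2.19 V

By convention the left-hand electrode in cell notation is the anode (oxidation) and the right-hand electrode is the cathode (reduction).
E°cell = E°(right) − E°(left) = −0.74 − (−2.93) = +2.19 V.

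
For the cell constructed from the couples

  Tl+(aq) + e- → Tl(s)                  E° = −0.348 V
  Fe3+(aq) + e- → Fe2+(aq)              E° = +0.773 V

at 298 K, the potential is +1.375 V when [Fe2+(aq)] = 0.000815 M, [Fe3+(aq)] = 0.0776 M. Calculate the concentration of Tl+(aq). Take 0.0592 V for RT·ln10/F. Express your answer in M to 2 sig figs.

With Fe³⁺/Fe²⁺ at the cathode and Tl⁺/Tl at the anode, E°cell = +0.773 − (−0.348) = +1.121 V (n = 1).
Rearranging E = E° − (0.0592/n)·log Q gives log Q = 1(+1.121 − (+1.375))/0.0592 = −4.291.
The balanced reaction is Fe3+(aq) + Tl(s) → Fe2+(aq) + Tl+(aq), so Q = ([Fe2+(aq)]·[Tl+(aq)]) / [Fe3+(aq)].
Isolating [Tl+(aq)] in Q = 10^{−4.291} yields log [Tl+(aq)] = −2.312, i.e. 0.0049 M.

0.0049 M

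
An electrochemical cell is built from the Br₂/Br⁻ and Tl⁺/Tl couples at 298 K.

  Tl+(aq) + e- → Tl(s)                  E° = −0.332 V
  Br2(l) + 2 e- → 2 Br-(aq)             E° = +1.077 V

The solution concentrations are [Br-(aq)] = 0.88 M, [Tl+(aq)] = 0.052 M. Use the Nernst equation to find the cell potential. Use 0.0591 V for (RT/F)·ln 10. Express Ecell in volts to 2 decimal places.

+1.49 V

The Br₂/Br⁻ couple has the more positive E°, so it is the cathode; Tl⁺/Tl is the anode.
The standard potential is +1.077 − (−0.332) = +1.409 V and the balanced reaction transfers n = 2 electrons.
Balancing gives Br2(l) + 2 Tl(s) → 2 Br-(aq) + 2 Tl+(aq); hence Q = [Br-(aq)]^2·[Tl+(aq)]^2 = 0.00209 (log Q = −2.679).
Applying E = E° − (RT ln10/nF)·log Q gives +1.409 − (0.0591/2)(−2.679) = +1.49 V.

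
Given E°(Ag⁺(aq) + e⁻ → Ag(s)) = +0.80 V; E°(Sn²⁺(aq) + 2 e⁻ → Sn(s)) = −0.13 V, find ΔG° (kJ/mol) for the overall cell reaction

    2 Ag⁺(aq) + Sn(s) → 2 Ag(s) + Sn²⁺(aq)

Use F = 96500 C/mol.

−179 kJ/mol

In the reaction as written Ag⁺(aq) is reduced, so the Ag⁺/Ag couple is the cathode and Sn²⁺/Sn is the anode.
E°cell = +0.80 − (−0.13) = +0.93 V; balancing electrons gives n = 2.
ΔG° = −nFE°cell = −(2)(96500)(+0.93) J/mol = −179 kJ/mol.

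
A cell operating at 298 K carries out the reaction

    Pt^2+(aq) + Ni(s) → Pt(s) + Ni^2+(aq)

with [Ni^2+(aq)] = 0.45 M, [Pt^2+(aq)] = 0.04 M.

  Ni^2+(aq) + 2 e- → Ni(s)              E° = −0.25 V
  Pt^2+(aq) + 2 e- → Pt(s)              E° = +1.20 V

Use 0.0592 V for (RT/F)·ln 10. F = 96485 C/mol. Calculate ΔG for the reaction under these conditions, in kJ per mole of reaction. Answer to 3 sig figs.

−274 kJ/mol

The standard cell potential is +1.20 − (−0.25) = +1.45 V, with n = 2 electrons in the balanced equation.
Q = [Ni^2+(aq)] / [Pt^2+(aq)] = 11.2, so log Q = 1.051 and E = +1.45 − (0.0592/2)(1.051) = +1.4189 V.
ΔG = −nFE = −(2)(96485)(+1.4189) J/mol = −274 kJ/mol.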